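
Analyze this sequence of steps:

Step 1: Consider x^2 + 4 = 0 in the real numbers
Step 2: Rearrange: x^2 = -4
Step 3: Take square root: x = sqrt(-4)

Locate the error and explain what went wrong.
Step 3: Take square root: x = sqrt(-4)

Step 3 takes the square root of -4, which is negative. In the real number system, the square root of a negative number is undefined. The equation x^2 + 4 = 0 has no real solutions. Square roots of negative numbers only exist in the complex numbers.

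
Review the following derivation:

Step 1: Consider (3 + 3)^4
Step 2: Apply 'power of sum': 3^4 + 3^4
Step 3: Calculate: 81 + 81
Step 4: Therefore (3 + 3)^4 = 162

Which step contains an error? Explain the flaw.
Step 2: Apply 'power of sum': 3^4 + 3^4

Step 2 incorrectly applies a non-existent rule '(a+b)^n = a^n + b^n'. This is false in general. The correct expansion uses the binomial theorem. The actual value is (3 + 3)^4 = 6^4 = 1296, not 162.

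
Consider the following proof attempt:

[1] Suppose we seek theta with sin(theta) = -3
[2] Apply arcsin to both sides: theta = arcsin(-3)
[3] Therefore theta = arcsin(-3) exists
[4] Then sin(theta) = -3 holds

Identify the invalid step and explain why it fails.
Step 2: Apply arcsin to both sides: theta = arcsin(-3)

Step 2 applies arcsin to -3. However, arcsin(x) is only defined for x in [-1, 1] because sin(theta) can only produce values in that range. Since |-3| > 1, arcsin(-3) is undefined. There is no angle whose sine equals -3.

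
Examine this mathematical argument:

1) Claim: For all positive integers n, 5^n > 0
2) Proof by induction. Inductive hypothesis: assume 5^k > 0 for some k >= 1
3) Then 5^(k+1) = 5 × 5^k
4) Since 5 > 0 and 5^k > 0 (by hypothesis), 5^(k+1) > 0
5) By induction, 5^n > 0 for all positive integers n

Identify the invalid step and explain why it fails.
Step 5: By induction, 5^n > 0 for all positive integers n

Step 5 concludes the proof by induction, but no base case was ever established. A valid induction proof requires: (1) a base case proving 5^1 > 0, and (2) an inductive step showing IF 5^k > 0 THEN 5^(k+1) > 0. Steps 2-4 correctly establish the inductive step, but without the base case the conclusion in step 5 does not follow.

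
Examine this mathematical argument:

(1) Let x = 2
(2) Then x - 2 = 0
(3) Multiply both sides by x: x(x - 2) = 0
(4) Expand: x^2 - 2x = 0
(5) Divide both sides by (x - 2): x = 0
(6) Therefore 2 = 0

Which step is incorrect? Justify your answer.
Step 5: Divide both sides by (x - 2): x = 0

Step 5 divides both sides by (x - 2). However, since x = 2, we have (x - 2) = 0. Division by zero is undefined, making this step invalid.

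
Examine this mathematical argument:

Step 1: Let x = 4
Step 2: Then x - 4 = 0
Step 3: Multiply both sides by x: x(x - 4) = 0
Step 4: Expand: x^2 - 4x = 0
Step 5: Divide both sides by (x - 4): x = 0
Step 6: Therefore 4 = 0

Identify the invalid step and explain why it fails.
Step 5: Divide both sides by (x - 4): x = 0

Step 5 divides both sides by (x - 4). However, since x = 4, we have (x - 4) = 0. Division by zero is undefined, making this step invalid.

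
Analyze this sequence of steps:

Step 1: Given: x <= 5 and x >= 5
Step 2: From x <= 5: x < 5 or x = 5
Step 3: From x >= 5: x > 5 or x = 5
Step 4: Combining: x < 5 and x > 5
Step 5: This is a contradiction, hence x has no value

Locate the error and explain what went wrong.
Step 4: Combining: x < 5 and x > 5

Step 4 incorrectly combines the conditions. From x <= 5 and x >= 5, the intersection is x = 5. The error treats the 'or' cases as 'and' requirements. The correct conclusion is that x = 5 is the unique solution, not that no solution exists.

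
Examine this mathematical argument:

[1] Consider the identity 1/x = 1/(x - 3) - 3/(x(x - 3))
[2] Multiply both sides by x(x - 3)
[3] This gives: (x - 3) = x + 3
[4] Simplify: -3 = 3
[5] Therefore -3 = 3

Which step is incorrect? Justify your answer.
Step 3: This gives: (x - 3) = x + 3

Step 3 makes a sign error when clearing denominators. Multiplying -3/(x(x - 3)) by x(x - 3) gives -3, not +3. The correct result is (x - 3) = x - 3, which is trivially true, not (x - 3) = x + 3. (Step 1 is a valid identity: 1/(x - 3) - 3/(x(x - 3)) = (x - 3)/(x(x - 3)) = 1/x.)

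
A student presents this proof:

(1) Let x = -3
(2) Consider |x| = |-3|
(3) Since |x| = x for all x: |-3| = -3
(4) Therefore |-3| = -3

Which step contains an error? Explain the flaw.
Step 3: Since |x| = x for all x: |-3| = -3

Step 3 incorrectly states that |x| = x for all x. The correct definition is |x| = x when x >= 0, and |x| = -x when x < 0. Since -3 < 0, we have |-3| = -(-3) = 3, not -3.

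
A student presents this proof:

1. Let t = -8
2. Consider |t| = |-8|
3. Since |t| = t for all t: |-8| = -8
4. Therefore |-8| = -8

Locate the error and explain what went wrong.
Step 3: Since |t| = t for all t: |-8| = -8

Step 3 incorrectly states that |t| = t for all t. The correct definition is |t| = t when t >= 0, and |t| = -t when t < 0. Since -8 < 0, we have |-8| = -(-8) = 8, not -8.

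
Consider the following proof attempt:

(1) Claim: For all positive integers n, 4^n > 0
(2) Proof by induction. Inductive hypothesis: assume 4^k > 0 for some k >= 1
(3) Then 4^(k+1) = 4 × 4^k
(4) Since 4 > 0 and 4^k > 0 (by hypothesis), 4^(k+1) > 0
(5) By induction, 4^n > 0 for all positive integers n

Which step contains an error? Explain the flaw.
Step 5: By induction, 4^n > 0 for all positive integers n

Step 5 concludes the proof by induction, but no base case was ever established. A valid induction proof requires: (1) a base case proving 4^1 > 0, and (2) an inductive step showing IF 4^k > 0 THEN 4^(k+1) > 0. Steps 2-4 correctly establish the inductive step, but without the base case the conclusion in step 5 does not follow.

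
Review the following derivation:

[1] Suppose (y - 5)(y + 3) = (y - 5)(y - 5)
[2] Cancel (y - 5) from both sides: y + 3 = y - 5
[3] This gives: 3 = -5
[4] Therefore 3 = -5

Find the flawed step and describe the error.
Step 2: Cancel (y - 5) from both sides: y + 3 = y - 5

Step 2 cancels (y - 5) from both sides. This is only valid if (y - 5) ≠ 0, i.e., y ≠ 5. When y = 5, both sides equal zero regardless of the other factors. The correct approach requires considering y = 5 as a separate case.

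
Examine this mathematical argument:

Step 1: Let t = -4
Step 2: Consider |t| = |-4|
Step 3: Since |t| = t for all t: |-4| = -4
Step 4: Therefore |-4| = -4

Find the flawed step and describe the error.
Step 3: Since |t| = t for all t: |-4| = -4

Step 3 incorrectly states that |t| = t for all t. The correct definition is |t| = t when t >= 0, and |t| = -t when t < 0. Since -4 < 0, we have |-4| = -(-4) = 4, not -4.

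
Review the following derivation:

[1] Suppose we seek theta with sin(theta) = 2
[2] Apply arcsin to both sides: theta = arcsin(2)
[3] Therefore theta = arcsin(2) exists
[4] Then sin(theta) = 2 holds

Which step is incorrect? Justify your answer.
Step 2: Apply arcsin to both sides: theta = arcsin(2)

Step 2 applies arcsin to 2. However, arcsin(x) is only defined for x in [-1, 1] because sin(theta) can only produce values in that range. Since |2| > 1, arcsin(2) is undefined. There is no angle whose sine equals 2.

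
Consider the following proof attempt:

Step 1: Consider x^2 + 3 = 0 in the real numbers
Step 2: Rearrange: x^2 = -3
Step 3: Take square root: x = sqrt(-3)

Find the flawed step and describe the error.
Step 3: Take square root: x = sqrt(-3)

Step 3 takes the square root of -3, which is negative. In the real number system, the square root of a negative number is undefined. The equation x^2 + 3 = 0 has no real solutions. Square roots of negative numbers only exist in the complex numbers.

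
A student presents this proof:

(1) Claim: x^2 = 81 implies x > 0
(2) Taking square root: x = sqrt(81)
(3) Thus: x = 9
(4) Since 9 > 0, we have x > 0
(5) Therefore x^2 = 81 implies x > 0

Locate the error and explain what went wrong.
Step 2: Taking square root: x = sqrt(81)

Step 2 takes the square root and assumes the positive root only. The equation x^2 = 81 actually has two solutions: x = 9 and x = -9. The proof silently assumes x > 0 without justification, then uses this assumption to conclude x > 0, which is circular. The counterexample x = -9 shows the claim is false.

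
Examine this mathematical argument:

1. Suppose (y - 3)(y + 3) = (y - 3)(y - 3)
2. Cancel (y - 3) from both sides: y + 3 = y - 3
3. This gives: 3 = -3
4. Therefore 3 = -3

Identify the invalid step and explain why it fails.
Step 2: Cancel (y - 3) from both sides: y + 3 = y - 3

Step 2 cancels (y - 3) from both sides. This is only valid if (y - 3) ≠ 0, i.e., y ≠ 3. When y = 3, both sides equal zero regardless of the other factors. The correct approach requires considering y = 3 as a separate case.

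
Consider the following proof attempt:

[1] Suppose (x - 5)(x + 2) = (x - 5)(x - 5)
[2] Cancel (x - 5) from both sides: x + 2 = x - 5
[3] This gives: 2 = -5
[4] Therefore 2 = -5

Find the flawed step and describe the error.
Step 2: Cancel (x - 5) from both sides: x + 2 = x - 5

Step 2 cancels (x - 5) from both sides. This is only valid if (x - 5) ≠ 0, i.e., x ≠ 5. When x = 5, both sides equal zero regardless of the other factors. The correct approach requires considering x = 5 as a separate case.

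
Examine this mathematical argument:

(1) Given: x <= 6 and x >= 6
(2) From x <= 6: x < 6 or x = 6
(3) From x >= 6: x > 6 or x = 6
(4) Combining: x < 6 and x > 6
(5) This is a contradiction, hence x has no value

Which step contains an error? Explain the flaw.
Step 4: Combining: x < 6 and x > 6

Step 4 incorrectly combines the conditions. From x <= 6 and x >= 6, the intersection is x = 6. The error treats the 'or' cases as 'and' requirements. The correct conclusion is that x = 6 is the unique solution, not that no solution exists.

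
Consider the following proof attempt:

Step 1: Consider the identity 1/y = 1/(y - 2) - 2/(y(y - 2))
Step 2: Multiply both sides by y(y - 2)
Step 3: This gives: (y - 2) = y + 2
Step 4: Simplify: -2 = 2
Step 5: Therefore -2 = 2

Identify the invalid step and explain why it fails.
Step 3: This gives: (y - 2) = y + 2

Step 3 makes a sign error when clearing denominators. Multiplying -2/(y(y - 2)) by y(y - 2) gives -2, not +2. The correct result is (y - 2) = y - 2, which is trivially true, not (y - 2) = y + 2. (Step 1 is a valid identity: 1/(y - 2) - 2/(y(y - 2)) = (y - 2)/(y(y - 2)) = 1/y.)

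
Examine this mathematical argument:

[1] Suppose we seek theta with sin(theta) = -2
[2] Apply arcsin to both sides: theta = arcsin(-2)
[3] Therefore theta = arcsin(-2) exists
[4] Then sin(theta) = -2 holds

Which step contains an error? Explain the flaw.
Step 2: Apply arcsin to both sides: theta = arcsin(-2)

Step 2 applies arcsin to -2. However, arcsin(x) is only defined for x in [-1, 1] because sin(theta) can only produce values in that range. Since |-2| > 1, arcsin(-2) is undefined. There is no angle whose sine equals -2.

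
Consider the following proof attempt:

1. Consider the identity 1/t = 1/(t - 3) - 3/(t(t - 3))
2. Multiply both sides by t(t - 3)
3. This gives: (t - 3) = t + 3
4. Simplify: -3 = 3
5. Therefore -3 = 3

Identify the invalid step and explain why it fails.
Step 3: This gives: (t - 3) = t + 3

Step 3 makes a sign error when clearing denominators. Multiplying -3/(t(t - 3)) by t(t - 3) gives -3, not +3. The correct result is (t - 3) = t - 3, which is trivially true, not (t - 3) = t + 3. (Step 1 is a valid identity: 1/(t - 3) - 3/(t(t - 3)) = (t - 3)/(t(t - 3)) = 1/t.)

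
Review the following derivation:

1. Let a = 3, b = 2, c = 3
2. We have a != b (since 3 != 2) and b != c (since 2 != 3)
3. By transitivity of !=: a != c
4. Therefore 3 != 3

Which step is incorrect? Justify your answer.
Step 3: By transitivity of !=: a != c

Step 3 incorrectly applies transitivity to the '!=' relation. Transitivity states: if a R b and b R c, then a R c. However, '!=' is not transitive. Counterexample: 3 != 2 and 2 != 3, but 3 = 3 (both equal 3). Transitivity holds for relations like <, <=, =, but not for !=.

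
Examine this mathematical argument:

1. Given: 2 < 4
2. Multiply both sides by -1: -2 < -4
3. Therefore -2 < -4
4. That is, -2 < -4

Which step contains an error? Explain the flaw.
Step 2: Multiply both sides by -1: -2 < -4

Step 2 multiplies both sides by -1 but fails to reverse the inequality sign. When multiplying (or dividing) an inequality by a negative number, the direction must be reversed. Since 2 < 4, we should get -2 > -4, i.e., -2 > -4.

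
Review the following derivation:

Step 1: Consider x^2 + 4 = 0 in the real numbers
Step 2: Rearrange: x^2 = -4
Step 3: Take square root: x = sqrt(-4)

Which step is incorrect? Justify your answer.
Step 3: Take square root: x = sqrt(-4)

Step 3 takes the square root of -4, which is negative. In the real number system, the square root of a negative number is undefined. The equation x^2 + 4 = 0 has no real solutions. Square roots of negative numbers only exist in the complex numbers.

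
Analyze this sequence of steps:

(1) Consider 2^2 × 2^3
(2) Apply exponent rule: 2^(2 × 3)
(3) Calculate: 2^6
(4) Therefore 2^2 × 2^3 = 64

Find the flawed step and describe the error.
Step 2: Apply exponent rule: 2^(2 × 3)

Step 2 incorrectly states that a^b × a^c = a^(b×c). The correct rule is a^b × a^c = a^(b+c). The actual value is 2^2 × 2^3 = 2^5 = 32, not 2^6 = 64.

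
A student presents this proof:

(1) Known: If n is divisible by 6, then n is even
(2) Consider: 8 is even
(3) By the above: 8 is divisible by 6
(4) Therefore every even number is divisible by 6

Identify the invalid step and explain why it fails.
Step 3: By the above: 8 is divisible by 6

Step 3 commits the fallacy of affirming the consequent. The known fact 'divisible by 6 → even' does NOT imply 'even → divisible by 6'. That would be the converse, which is false. For example, 8 is even but 8 ÷ 6 = 1.33, which is not an integer.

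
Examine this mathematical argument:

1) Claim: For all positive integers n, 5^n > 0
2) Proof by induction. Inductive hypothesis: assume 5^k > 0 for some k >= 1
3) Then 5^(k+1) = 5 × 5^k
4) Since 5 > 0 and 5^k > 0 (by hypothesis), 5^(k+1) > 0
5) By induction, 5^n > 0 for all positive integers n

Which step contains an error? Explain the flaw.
Step 5: By induction, 5^n > 0 for all positive integers n

Step 5 concludes the proof by induction, but no base case was ever established. A valid induction proof requires: (1) a base case proving 5^1 > 0, and (2) an inductive step showing IF 5^k > 0 THEN 5^(k+1) > 0. Steps 2-4 correctly establish the inductive step, but without the base case the conclusion in step 5 does not follow.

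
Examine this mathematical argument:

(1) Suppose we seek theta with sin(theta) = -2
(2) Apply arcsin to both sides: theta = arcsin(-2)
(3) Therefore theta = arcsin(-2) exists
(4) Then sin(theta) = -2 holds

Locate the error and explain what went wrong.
Step 2: Apply arcsin to both sides: theta = arcsin(-2)

Step 2 applies arcsin to -2. However, arcsin(x) is only defined for x in [-1, 1] because sin(theta) can only produce values in that range. Since |-2| > 1, arcsin(-2) is undefined. There is no angle whose sine equals -2.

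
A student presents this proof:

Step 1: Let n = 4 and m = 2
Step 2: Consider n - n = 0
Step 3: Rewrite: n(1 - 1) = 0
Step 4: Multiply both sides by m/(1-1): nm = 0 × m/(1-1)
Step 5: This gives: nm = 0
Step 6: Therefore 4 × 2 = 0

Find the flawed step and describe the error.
Step 4: Multiply both sides by m/(1-1): nm = 0 × m/(1-1)

Step 4 multiplies both sides by m/(1-1). However, 1-1 = 0, so this is multiplication by m/0, which is undefined. We cannot multiply by an undefined expression.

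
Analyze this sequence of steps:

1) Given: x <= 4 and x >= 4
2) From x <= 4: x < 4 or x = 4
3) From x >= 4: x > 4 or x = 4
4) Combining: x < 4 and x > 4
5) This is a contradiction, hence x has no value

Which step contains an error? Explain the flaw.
Step 4: Combining: x < 4 and x > 4

Step 4 incorrectly combines the conditions. From x <= 4 and x >= 4, the intersection is x = 4. The error treats the 'or' cases as 'and' requirements. The correct conclusion is that x = 4 is the unique solution, not that no solution exists.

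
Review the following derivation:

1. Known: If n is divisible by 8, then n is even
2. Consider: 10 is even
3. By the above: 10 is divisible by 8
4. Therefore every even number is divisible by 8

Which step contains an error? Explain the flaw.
Step 3: By the above: 10 is divisible by 8

Step 3 commits the fallacy of affirming the consequent. The known fact 'divisible by 8 → even' does NOT imply 'even → divisible by 8'. That would be the converse, which is false. For example, 10 is even but 10 ÷ 8 = 1.25, which is not an integer.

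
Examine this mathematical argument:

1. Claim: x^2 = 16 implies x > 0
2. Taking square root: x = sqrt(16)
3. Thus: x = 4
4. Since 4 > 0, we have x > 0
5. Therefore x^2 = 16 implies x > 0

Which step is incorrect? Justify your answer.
Step 2: Taking square root: x = sqrt(16)

Step 2 takes the square root and assumes the positive root only. The equation x^2 = 16 actually has two solutions: x = 4 and x = -4. The proof silently assumes x > 0 without justification, then uses this assumption to conclude x > 0, which is circular. The counterexample x = -4 shows the claim is false.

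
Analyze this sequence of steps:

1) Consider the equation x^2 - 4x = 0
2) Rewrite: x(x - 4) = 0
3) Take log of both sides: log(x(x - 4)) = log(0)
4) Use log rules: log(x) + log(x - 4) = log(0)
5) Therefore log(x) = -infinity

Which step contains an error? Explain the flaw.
Step 3: Take log of both sides: log(x(x - 4)) = log(0)

Step 3 takes the logarithm of both sides, resulting in log(0) on the right side. The logarithm is only defined for positive numbers; log(0) is undefined (approaches negative infinity). This operation is invalid.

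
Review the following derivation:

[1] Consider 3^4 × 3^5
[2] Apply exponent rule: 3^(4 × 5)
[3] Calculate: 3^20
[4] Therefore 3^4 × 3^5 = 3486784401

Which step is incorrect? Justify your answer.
Step 2: Apply exponent rule: 3^(4 × 5)

Step 2 incorrectly states that a^b × a^c = a^(b×c). The correct rule is a^b × a^c = a^(b+c). The actual value is 3^4 × 3^5 = 3^9 = 19683, not 3^20 = 3486784401.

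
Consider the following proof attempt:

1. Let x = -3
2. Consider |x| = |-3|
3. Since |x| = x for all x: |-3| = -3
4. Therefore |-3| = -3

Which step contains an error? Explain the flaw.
Step 3: Since |x| = x for all x: |-3| = -3

Step 3 incorrectly states that |x| = x for all x. The correct definition is |x| = x when x >= 0, and |x| = -x when x < 0. Since -3 < 0, we have |-3| = -(-3) = 3, not -3.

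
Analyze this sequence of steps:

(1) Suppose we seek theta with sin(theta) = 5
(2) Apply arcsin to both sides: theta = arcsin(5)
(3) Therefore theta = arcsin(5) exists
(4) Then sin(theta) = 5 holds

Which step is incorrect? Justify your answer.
Step 2: Apply arcsin to both sides: theta = arcsin(5)

Step 2 applies arcsin to 5. However, arcsin(x) is only defined for x in [-1, 1] because sin(theta) can only produce values in that range. Since |5| > 1, arcsin(5) is undefined. There is no angle whose sine equals 5.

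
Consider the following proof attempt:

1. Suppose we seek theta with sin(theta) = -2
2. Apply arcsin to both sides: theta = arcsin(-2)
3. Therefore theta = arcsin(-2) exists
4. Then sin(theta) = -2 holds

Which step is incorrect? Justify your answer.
Step 2: Apply arcsin to both sides: theta = arcsin(-2)

Step 2 applies arcsin to -2. However, arcsin(x) is only defined for x in [-1, 1] because sin(theta) can only produce values in that range. Since |-2| > 1, arcsin(-2) is undefined. There is no angle whose sine equals -2.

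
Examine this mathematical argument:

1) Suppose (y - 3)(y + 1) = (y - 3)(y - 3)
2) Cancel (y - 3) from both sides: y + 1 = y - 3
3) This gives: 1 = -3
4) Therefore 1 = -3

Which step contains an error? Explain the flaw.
Step 2: Cancel (y - 3) from both sides: y + 1 = y - 3

Step 2 cancels (y - 3) from both sides. This is only valid if (y - 3) ≠ 0, i.e., y ≠ 3. When y = 3, both sides equal zero regardless of the other factors. The correct approach requires considering y = 3 as a separate case.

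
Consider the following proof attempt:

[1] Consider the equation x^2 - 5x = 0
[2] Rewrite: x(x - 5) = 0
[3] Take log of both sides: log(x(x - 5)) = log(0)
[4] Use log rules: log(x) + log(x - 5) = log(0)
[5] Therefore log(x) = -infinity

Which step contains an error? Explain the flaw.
Step 3: Take log of both sides: log(x(x - 5)) = log(0)

Step 3 takes the logarithm of both sides, resulting in log(0) on the right side. The logarithm is only defined for positive numbers; log(0) is undefined (approaches negative infinity). This operation is invalid.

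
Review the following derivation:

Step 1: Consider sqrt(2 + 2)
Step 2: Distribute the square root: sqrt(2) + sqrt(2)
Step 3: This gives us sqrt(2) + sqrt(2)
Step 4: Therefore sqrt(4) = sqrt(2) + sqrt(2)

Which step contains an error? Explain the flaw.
Step 2: Distribute the square root: sqrt(2) + sqrt(2)

Step 2 incorrectly 'distributes' the square root over addition. The square root function does not distribute: sqrt(a + b) ≠ sqrt(a) + sqrt(b). In fact, sqrt(2 + 2) = sqrt(4) ≈ 2.0000, while sqrt(2) + sqrt(2) ≈ 2.8284.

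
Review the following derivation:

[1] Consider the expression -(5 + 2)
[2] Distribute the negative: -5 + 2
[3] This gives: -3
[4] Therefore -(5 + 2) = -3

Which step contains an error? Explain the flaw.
Step 2: Distribute the negative: -5 + 2

Step 2 incorrectly distributes the negative sign. The correct distribution is -(5 + 2) = -5 - 2 = -7. The negative must be applied to both terms, not just the first. The error treats -(5 + 2) as -5 + 2, which equals -3 instead of -7.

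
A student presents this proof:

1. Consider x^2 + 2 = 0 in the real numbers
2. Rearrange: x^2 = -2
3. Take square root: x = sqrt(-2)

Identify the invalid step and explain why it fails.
Step 3: Take square root: x = sqrt(-2)

Step 3 takes the square root of -2, which is negative. In the real number system, the square root of a negative number is undefined. The equation x^2 + 2 = 0 has no real solutions. Square roots of negative numbers only exist in the complex numbers.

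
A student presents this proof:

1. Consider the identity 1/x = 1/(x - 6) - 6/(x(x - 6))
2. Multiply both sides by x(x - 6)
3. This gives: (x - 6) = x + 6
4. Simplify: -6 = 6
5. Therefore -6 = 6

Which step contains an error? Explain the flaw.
Step 3: This gives: (x - 6) = x + 6

Step 3 makes a sign error when clearing denominators. Multiplying -6/(x(x - 6)) by x(x - 6) gives -6, not +6. The correct result is (x - 6) = x - 6, which is trivially true, not (x - 6) = x + 6. (Step 1 is a valid identity: 1/(x - 6) - 6/(x(x - 6)) = (x - 6)/(x(x - 6)) = 1/x.)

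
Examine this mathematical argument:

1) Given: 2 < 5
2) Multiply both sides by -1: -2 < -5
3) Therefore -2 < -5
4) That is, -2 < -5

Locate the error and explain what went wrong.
Step 2: Multiply both sides by -1: -2 < -5

Step 2 multiplies both sides by -1 but fails to reverse the inequality sign. When multiplying (or dividing) an inequality by a negative number, the direction must be reversed. Since 2 < 5, we should get -2 > -5, i.e., -2 > -5.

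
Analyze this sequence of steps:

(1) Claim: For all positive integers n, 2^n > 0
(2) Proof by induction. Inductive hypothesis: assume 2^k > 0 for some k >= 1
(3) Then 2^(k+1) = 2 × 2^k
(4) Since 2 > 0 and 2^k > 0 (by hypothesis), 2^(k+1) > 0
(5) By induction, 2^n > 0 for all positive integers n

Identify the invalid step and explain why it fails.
Step 5: By induction, 2^n > 0 for all positive integers n

Step 5 concludes the proof by induction, but no base case was ever established. A valid induction proof requires: (1) a base case proving 2^1 > 0, and (2) an inductive step showing IF 2^k > 0 THEN 2^(k+1) > 0. Steps 2-4 correctly establish the inductive step, but without the base case the conclusion in step 5 does not follow.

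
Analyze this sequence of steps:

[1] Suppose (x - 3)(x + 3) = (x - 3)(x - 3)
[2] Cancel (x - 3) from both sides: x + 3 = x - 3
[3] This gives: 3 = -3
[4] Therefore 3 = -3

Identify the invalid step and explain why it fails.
Step 2: Cancel (x - 3) from both sides: x + 3 = x - 3

Step 2 cancels (x - 3) from both sides. This is only valid if (x - 3) ≠ 0, i.e., x ≠ 3. When x = 3, both sides equal zero regardless of the other factors. The correct approach requires considering x = 3 as a separate case.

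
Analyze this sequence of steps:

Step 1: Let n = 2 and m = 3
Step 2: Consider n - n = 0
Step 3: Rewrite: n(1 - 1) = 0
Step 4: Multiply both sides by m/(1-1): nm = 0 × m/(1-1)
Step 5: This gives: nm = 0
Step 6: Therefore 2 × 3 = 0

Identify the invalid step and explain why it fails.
Step 4: Multiply both sides by m/(1-1): nm = 0 × m/(1-1)

Step 4 multiplies both sides by m/(1-1). However, 1-1 = 0, so this is multiplication by m/0, which is undefined. We cannot multiply by an undefined expression.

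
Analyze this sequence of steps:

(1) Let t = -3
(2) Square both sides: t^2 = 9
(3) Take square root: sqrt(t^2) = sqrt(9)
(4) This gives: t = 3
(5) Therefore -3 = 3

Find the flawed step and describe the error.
Step 4: This gives: t = 3

Step 4 incorrectly states that sqrt(t^2) = t. The correct identity is sqrt(t^2) = |t|. Since t = -3 < 0, we have sqrt(t^2) = |-3| = 3, not t = -3.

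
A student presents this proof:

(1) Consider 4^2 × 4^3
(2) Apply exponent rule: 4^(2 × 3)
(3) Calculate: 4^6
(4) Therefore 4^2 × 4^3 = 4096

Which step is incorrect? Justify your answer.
Step 2: Apply exponent rule: 4^(2 × 3)

Step 2 incorrectly states that a^b × a^c = a^(b×c). The correct rule is a^b × a^c = a^(b+c). The actual value is 4^2 × 4^3 = 4^5 = 1024, not 4^6 = 4096.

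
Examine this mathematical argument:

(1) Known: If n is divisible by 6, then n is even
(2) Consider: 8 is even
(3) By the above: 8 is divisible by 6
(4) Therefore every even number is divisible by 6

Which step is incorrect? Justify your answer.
Step 3: By the above: 8 is divisible by 6

Step 3 commits the fallacy of affirming the consequent. The known fact 'divisible by 6 → even' does NOT imply 'even → divisible by 6'. That would be the converse, which is false. For example, 8 is even but 8 ÷ 6 = 1.33, which is not an integer.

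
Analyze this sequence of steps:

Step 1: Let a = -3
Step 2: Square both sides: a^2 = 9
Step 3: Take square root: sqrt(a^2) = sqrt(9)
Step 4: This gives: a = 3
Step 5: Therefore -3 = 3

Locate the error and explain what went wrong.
Step 4: This gives: a = 3

Step 4 incorrectly states that sqrt(a^2) = a. The correct identity is sqrt(a^2) = |a|. Since a = -3 < 0, we have sqrt(a^2) = |-3| = 3, not a = -3.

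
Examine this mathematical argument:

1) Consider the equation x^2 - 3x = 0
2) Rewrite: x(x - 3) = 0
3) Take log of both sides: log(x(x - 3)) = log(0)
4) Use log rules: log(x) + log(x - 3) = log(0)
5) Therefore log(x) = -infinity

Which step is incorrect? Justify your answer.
Step 3: Take log of both sides: log(x(x - 3)) = log(0)

Step 3 takes the logarithm of both sides, resulting in log(0) on the right side. The logarithm is only defined for positive numbers; log(0) is undefined (approaches negative infinity). This operation is invalid.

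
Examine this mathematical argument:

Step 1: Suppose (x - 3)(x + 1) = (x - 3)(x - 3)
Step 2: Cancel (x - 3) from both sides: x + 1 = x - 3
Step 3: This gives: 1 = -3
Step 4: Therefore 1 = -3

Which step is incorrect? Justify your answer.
Step 2: Cancel (x - 3) from both sides: x + 1 = x - 3

Step 2 cancels (x - 3) from both sides. This is only valid if (x - 3) ≠ 0, i.e., x ≠ 3. When x = 3, both sides equal zero regardless of the other factors. The correct approach requires considering x = 3 as a separate case.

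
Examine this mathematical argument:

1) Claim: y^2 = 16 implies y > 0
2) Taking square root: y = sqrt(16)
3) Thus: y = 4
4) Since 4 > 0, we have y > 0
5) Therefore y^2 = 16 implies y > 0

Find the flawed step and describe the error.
Step 2: Taking square root: y = sqrt(16)

Step 2 takes the square root and assumes the positive root only. The equation y^2 = 16 actually has two solutions: y = 4 and y = -4. The proof silently assumes y > 0 without justification, then uses this assumption to conclude y > 0, which is circular. The counterexample y = -4 shows the claim is false.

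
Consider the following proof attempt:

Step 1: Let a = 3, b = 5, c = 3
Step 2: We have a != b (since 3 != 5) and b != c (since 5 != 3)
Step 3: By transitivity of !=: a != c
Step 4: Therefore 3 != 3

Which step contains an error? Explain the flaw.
Step 3: By transitivity of !=: a != c

Step 3 incorrectly applies transitivity to the '!=' relation. Transitivity states: if a R b and b R c, then a R c. However, '!=' is not transitive. Counterexample: 3 != 5 and 5 != 3, but 3 = 3 (both equal 3). Transitivity holds for relations like <, <=, =, but not for !=.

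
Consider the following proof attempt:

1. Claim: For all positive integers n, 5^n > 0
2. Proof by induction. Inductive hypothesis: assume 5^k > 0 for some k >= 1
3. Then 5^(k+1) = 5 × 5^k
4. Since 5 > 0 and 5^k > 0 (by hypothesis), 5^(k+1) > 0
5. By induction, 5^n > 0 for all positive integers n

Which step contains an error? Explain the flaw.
Step 5: By induction, 5^n > 0 for all positive integers n

Step 5 concludes the proof by induction, but no base case was ever established. A valid induction proof requires: (1) a base case proving 5^1 > 0, and (2) an inductive step showing IF 5^k > 0 THEN 5^(k+1) > 0. Steps 2-4 correctly establish the inductive step, but without the base case the conclusion in step 5 does not follow.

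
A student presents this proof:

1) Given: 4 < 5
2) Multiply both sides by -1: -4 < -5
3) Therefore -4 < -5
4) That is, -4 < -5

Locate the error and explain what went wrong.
Step 2: Multiply both sides by -1: -4 < -5

Step 2 multiplies both sides by -1 but fails to reverse the inequality sign. When multiplying (or dividing) an inequality by a negative number, the direction must be reversed. Since 4 < 5, we should get -4 > -5, i.e., -4 > -5.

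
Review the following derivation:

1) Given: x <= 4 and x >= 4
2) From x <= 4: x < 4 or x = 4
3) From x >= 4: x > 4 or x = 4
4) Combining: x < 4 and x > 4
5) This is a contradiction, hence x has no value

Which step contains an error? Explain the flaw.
Step 4: Combining: x < 4 and x > 4

Step 4 incorrectly combines the conditions. From x <= 4 and x >= 4, the intersection is x = 4. The error treats the 'or' cases as 'and' requirements. The correct conclusion is that x = 4 is the unique solution, not that no solution exists.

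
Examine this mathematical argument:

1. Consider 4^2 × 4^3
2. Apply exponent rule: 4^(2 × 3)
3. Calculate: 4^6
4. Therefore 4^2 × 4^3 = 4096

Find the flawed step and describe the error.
Step 2: Apply exponent rule: 4^(2 × 3)

Step 2 incorrectly states that a^b × a^c = a^(b×c). The correct rule is a^b × a^c = a^(b+c). The actual value is 4^2 × 4^3 = 4^5 = 1024, not 4^6 = 4096.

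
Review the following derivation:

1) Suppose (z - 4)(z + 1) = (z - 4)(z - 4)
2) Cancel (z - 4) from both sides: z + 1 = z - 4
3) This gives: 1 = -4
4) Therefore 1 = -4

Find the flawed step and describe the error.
Step 2: Cancel (z - 4) from both sides: z + 1 = z - 4

Step 2 cancels (z - 4) from both sides. This is only valid if (z - 4) ≠ 0, i.e., z ≠ 4. When z = 4, both sides equal zero regardless of the other factors. The correct approach requires considering z = 4 as a separate case.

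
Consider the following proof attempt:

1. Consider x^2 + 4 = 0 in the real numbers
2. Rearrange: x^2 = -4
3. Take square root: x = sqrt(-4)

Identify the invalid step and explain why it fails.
Step 3: Take square root: x = sqrt(-4)

Step 3 takes the square root of -4, which is negative. In the real number system, the square root of a negative number is undefined. The equation x^2 + 4 = 0 has no real solutions. Square roots of negative numbers only exist in the complex numbers.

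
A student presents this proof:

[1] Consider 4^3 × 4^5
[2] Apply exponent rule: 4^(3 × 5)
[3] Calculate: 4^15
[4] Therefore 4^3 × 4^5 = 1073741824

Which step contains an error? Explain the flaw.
Step 2: Apply exponent rule: 4^(3 × 5)

Step 2 incorrectly states that a^b × a^c = a^(b×c). The correct rule is a^b × a^c = a^(b+c). The actual value is 4^3 × 4^5 = 4^8 = 65536, not 4^15 = 1073741824.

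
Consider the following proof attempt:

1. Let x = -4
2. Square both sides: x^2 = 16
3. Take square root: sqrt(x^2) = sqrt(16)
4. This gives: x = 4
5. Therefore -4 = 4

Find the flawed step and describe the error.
Step 4: This gives: x = 4

Step 4 incorrectly states that sqrt(x^2) = x. The correct identity is sqrt(x^2) = |x|. Since x = -4 < 0, we have sqrt(x^2) = |-4| = 4, not x = -4.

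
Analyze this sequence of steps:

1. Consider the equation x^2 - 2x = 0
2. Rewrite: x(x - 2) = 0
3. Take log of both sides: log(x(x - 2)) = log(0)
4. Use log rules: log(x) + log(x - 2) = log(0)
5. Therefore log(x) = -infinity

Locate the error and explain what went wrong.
Step 3: Take log of both sides: log(x(x - 2)) = log(0)

Step 3 takes the logarithm of both sides, resulting in log(0) on the right side. The logarithm is only defined for positive numbers; log(0) is undefined (approaches negative infinity). This operation is invalid.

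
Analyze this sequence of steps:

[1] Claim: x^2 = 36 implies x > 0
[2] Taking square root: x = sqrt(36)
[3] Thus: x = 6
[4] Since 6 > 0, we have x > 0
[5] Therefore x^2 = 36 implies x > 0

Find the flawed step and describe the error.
Step 2: Taking square root: x = sqrt(36)

Step 2 takes the square root and assumes the positive root only. The equation x^2 = 36 actually has two solutions: x = 6 and x = -6. The proof silently assumes x > 0 without justification, then uses this assumption to conclude x > 0, which is circular. The counterexample x = -6 shows the claim is false.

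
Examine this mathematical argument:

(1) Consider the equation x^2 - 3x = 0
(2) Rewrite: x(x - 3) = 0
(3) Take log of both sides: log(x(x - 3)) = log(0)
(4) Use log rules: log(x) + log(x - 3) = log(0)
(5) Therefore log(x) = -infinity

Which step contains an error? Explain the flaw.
Step 3: Take log of both sides: log(x(x - 3)) = log(0)

Step 3 takes the logarithm of both sides, resulting in log(0) on the right side. The logarithm is only defined for positive numbers; log(0) is undefined (approaches negative infinity). This operation is invalid.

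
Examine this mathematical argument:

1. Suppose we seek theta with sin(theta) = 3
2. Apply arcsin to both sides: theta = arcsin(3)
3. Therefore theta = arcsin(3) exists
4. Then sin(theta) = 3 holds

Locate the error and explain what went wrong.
Step 2: Apply arcsin to both sides: theta = arcsin(3)

Step 2 applies arcsin to 3. However, arcsin(x) is only defined for x in [-1, 1] because sin(theta) can only produce values in that range. Since |3| > 1, arcsin(3) is undefined. There is no angle whose sine equals 3.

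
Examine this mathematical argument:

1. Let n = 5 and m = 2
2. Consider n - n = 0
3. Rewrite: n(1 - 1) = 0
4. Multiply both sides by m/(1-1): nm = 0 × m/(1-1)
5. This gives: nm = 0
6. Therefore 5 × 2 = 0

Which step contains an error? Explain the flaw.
Step 4: Multiply both sides by m/(1-1): nm = 0 × m/(1-1)

Step 4 multiplies both sides by m/(1-1). However, 1-1 = 0, so this is multiplication by m/0, which is undefined. We cannot multiply by an undefined expression.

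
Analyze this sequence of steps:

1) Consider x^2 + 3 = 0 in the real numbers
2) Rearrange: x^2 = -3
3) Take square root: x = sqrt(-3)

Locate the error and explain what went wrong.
Step 3: Take square root: x = sqrt(-3)

Step 3 takes the square root of -3, which is negative. In the real number system, the square root of a negative number is undefined. The equation x^2 + 3 = 0 has no real solutions. Square roots of negative numbers only exist in the complex numbers.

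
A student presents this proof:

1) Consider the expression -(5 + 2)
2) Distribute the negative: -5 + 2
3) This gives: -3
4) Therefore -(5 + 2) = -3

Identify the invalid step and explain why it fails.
Step 2: Distribute the negative: -5 + 2

Step 2 incorrectly distributes the negative sign. The correct distribution is -(5 + 2) = -5 - 2 = -7. The negative must be applied to both terms, not just the first. The error treats -(5 + 2) as -5 + 2, which equals -3 instead of -7.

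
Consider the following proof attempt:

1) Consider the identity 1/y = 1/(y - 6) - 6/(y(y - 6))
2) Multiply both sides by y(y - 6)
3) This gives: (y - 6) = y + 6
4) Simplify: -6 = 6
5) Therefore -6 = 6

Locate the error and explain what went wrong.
Step 3: This gives: (y - 6) = y + 6

Step 3 makes a sign error when clearing denominators. Multiplying -6/(y(y - 6)) by y(y - 6) gives -6, not +6. The correct result is (y - 6) = y - 6, which is trivially true, not (y - 6) = y + 6. (Step 1 is a valid identity: 1/(y - 6) - 6/(y(y - 6)) = (y - 6)/(y(y - 6)) = 1/y.)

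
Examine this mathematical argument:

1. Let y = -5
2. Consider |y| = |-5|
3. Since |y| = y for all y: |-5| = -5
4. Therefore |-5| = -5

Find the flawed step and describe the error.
Step 3: Since |y| = y for all y: |-5| = -5

Step 3 incorrectly states that |y| = y for all y. The correct definition is |y| = y when y >= 0, and |y| = -y when y < 0. Since -5 < 0, we have |-5| = -(-5) = 5, not -5.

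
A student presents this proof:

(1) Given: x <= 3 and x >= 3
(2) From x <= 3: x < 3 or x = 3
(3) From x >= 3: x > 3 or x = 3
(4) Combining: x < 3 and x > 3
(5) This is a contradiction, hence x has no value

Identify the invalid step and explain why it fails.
Step 4: Combining: x < 3 and x > 3

Step 4 incorrectly combines the conditions. From x <= 3 and x >= 3, the intersection is x = 3. The error treats the 'or' cases as 'and' requirements. The correct conclusion is that x = 3 is the unique solution, not that no solution exists.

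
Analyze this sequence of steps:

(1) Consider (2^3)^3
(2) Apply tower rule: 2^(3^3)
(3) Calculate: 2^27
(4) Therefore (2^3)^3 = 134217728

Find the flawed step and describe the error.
Step 2: Apply tower rule: 2^(3^3)

Step 2 incorrectly states that (a^b)^c = a^(b^c). The correct rule is (a^b)^c = a^(b×c). The actual value is (2^3)^3 = 2^9 = 512, not 2^27 = 134217728.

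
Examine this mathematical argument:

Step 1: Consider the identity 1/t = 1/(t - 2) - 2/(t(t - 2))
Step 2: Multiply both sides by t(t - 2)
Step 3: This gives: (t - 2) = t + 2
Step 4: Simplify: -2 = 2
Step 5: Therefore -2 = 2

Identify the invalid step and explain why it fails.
Step 3: This gives: (t - 2) = t + 2

Step 3 makes a sign error when clearing denominators. Multiplying -2/(t(t - 2)) by t(t - 2) gives -2, not +2. The correct result is (t - 2) = t - 2, which is trivially true, not (t - 2) = t + 2. (Step 1 is a valid identity: 1/(t - 2) - 2/(t(t - 2)) = (t - 2)/(t(t - 2)) = 1/t.)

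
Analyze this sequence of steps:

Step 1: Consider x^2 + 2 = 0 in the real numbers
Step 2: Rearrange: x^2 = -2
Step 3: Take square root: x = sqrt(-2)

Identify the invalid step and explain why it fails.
Step 3: Take square root: x = sqrt(-2)

Step 3 takes the square root of -2, which is negative. In the real number system, the square root of a negative number is undefined. The equation x^2 + 2 = 0 has no real solutions. Square roots of negative numbers only exist in the complex numbers.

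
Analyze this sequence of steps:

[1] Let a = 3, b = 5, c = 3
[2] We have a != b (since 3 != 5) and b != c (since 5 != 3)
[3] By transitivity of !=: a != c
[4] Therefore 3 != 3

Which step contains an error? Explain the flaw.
Step 3: By transitivity of !=: a != c

Step 3 incorrectly applies transitivity to the '!=' relation. Transitivity states: if a R b and b R c, then a R c. However, '!=' is not transitive. Counterexample: 3 != 5 and 5 != 3, but 3 = 3 (both equal 3). Transitivity holds for relations like <, <=, =, but not for !=.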